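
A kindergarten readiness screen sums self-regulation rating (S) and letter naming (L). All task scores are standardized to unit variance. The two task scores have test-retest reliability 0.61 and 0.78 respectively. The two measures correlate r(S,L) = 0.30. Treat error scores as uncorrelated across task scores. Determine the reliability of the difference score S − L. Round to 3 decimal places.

0.564

Var(S−L) = 1 + 1 − 2·0.30 = 2 − 0.6 = 1.4.
Under uncorrelated errors the observed covariances equal the true-score covariances, so only the own-variance terms attenuate.
True-score variance = [0.61 + 0.78] − 0.6 = 1.39 − 0.6 = 0.79.
Reliability = 0.79 / 1.4 = 0.564.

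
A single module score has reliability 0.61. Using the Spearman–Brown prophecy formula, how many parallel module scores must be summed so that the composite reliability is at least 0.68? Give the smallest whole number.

2

k ≥ ρ*(1−ρ₁)/(ρ₁(1−ρ*)) = 0.68·0.39 / (0.61·0.32) = 1.359.
Smallest integer k = 2.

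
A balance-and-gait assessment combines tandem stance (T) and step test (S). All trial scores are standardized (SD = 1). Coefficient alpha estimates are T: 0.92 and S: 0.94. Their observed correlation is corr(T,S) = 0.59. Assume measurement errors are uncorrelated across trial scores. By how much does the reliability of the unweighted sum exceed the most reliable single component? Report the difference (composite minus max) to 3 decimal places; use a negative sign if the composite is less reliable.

0.016

Var(sum) = 2 + 1.18 = 3.18; true-score variance = 1.86 + 1.18 = 3.04; composite reliability = 0.9560.
Max component reliability = 0.9400.
Difference = 0.9560 − 0.9400 = 0.016.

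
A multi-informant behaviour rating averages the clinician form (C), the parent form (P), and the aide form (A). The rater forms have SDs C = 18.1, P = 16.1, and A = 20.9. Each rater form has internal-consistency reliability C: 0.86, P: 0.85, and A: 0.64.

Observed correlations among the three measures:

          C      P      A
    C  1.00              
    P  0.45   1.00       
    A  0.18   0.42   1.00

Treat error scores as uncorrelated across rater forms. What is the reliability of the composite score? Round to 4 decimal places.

Var(C+P+A) = 18.1² + 16.1² + 20.9² + 2·[18.1·16.1·0.45 + 18.1·20.9·0.18 + 16.1·20.9·0.42] = 1023.63 + 681.105 = 1704.74.
With uncorrelated errors the cross-covariances are all true-score covariance, so they carry over unchanged; only the diagonal terms shrink to ρᵢσᵢ².
True-score variance = [18.1²·0.86 + 16.1²·0.85 + 20.9²·0.64] + 681.105 = 781.631 + 681.105 = 1462.74.
Reliability = 1462.74 / 1704.74 = 0.8580.

0.8580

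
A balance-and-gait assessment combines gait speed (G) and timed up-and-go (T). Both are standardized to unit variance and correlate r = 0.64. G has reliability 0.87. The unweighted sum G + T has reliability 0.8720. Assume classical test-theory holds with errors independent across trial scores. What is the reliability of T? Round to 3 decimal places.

0.710

Var(G+T) = 2 + 2·0.64 = 3.280.
True-score variance = ρ_G + ρ_T + 2·0.64, so 0.8720 = (0.87 + ρ_T + 1.28) / 3.280.
ρ_T = 0.8720·3.280 − 0.87 − 1.28 = 0.710.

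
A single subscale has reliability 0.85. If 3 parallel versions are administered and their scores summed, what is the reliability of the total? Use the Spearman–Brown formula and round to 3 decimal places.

0.944

ρ_k = kρ / (1 + (k−1)ρ) = 3·0.85 / (1 + 2·0.85) = 2.550 / 2.700 = 0.944.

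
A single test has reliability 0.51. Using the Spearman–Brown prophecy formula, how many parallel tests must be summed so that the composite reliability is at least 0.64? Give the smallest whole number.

2

k ≥ ρ*(1−ρ₁)/(ρ₁(1−ρ*)) = 0.64·0.49 / (0.51·0.36) = 1.708.
Smallest integer k = 2.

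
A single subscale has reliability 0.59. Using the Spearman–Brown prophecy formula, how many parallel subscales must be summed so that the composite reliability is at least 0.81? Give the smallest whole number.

k ≥ ρ*(1−ρ₁)/(ρ₁(1−ρ*)) = 0.81·0.41 / (0.59·0.19) = 2.963.
Smallest integer k = 3.

3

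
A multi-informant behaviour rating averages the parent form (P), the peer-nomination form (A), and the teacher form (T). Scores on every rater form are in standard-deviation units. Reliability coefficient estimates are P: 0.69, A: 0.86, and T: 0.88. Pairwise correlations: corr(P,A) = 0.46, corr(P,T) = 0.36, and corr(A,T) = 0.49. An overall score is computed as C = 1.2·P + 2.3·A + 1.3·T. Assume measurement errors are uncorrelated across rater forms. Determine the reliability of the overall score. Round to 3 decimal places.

Var(C) = 1.2² + 2.3² + 1.3² + 2·[2.76·0.46 + 1.56·0.36 + 2.99·0.49] = 8.42 + 6.5926 = 15.0126.
Because errors are independent across components, Cov(Tᵢ,Tⱼ) = Cov(Xᵢ,Xⱼ); the off-diagonal part of the true-score variance is the same as above.
True-score variance = [1.2²·0.69 + 2.3²·0.86 + 1.3²·0.88] + 6.5926 = 7.0302 + 6.5926 = 13.6228.
Reliability = 13.6228 / 15.0126 = 0.907.

0.907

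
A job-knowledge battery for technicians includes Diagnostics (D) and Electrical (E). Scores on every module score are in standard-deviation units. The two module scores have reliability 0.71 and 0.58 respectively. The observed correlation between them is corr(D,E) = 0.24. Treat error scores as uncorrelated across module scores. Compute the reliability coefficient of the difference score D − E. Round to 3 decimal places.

0.533

Var(D−E) = 1 + 1 − 2·0.24 = 2 − 0.48 = 1.52.
Because errors are independent across components, Cov(Tᵢ,Tⱼ) = Cov(Xᵢ,Xⱼ); the off-diagonal part of the true-score variance is the same as above.
True-score variance = [0.71 + 0.58] − 0.48 = 1.29 − 0.48 = 0.81.
Reliability = 0.81 / 1.52 = 0.533.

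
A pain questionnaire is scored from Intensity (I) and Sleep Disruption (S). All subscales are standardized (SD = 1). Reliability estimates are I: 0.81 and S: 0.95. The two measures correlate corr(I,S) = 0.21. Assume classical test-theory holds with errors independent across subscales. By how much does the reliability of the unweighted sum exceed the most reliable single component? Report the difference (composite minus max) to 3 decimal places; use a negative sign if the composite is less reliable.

-0.049

Var(sum) = 2 + 0.42 = 2.42; true-score variance = 1.76 + 0.42 = 2.18; composite reliability = 0.9008.
Max component reliability = 0.9500.
Difference = 0.9008 − 0.9500 = -0.049.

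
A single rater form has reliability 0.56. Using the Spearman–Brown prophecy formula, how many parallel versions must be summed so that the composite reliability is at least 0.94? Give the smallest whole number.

k ≥ ρ*(1−ρ₁)/(ρ₁(1−ρ*)) = 0.94·0.44 / (0.56·0.06) = 12.310.
Smallest integer k = 13.

13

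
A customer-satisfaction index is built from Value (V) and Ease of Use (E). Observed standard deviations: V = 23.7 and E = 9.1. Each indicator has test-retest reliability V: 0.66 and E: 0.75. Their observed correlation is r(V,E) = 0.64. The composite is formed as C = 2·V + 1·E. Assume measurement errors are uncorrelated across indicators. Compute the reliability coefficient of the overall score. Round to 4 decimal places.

0.7277

Var(C) = 2²·23.7² + 9.1² + 2·[2·23.7·9.1·0.64] = 2329.57 + 552.115 = 2881.69.
With uncorrelated errors the cross-covariances are all true-score covariance, so they carry over unchanged; only the diagonal terms shrink to ρᵢσᵢ².
True-score variance = [2²·23.7²·0.66 + 9.1²·0.75] + 552.115 = 1544.97 + 552.115 = 2097.08.
Reliability = 2097.08 / 2881.69 = 0.7277.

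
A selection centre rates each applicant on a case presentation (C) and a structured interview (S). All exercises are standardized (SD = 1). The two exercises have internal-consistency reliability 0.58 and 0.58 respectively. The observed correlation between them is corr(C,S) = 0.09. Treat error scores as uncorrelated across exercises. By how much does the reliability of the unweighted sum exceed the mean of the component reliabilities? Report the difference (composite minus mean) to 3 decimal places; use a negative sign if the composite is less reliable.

0.035

Var(sum) = 2 + 0.18 = 2.18; true-score variance = 1.16 + 0.18 = 1.34; composite reliability = 0.6147.
Mean component reliability = 0.5800.
Difference = 0.6147 − 0.5800 = 0.035.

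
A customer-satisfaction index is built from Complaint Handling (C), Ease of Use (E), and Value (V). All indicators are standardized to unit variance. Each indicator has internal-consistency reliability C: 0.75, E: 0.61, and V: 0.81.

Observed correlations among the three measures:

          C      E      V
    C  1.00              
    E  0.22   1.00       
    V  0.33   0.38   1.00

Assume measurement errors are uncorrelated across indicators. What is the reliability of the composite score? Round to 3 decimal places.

0.829

Var(C+E+V) = 3 + 2·[0.22 + 0.33 + 0.38] = 3 + 1.86 = 4.86.
With uncorrelated errors the cross-covariances are all true-score covariance, so they carry over unchanged; only the diagonal terms shrink to ρᵢσᵢ².
True-score variance = [0.75 + 0.61 + 0.81] + 1.86 = 2.17 + 1.86 = 4.03.
Reliability = 4.03 / 4.86 = 0.829.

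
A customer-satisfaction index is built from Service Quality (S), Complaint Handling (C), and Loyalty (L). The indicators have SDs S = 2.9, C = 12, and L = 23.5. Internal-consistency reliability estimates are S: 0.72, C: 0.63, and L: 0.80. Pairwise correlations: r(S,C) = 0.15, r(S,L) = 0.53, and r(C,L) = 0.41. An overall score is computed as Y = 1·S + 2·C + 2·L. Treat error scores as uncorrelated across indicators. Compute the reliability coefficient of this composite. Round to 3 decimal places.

Var(Y) = 2.9² + 2²·12² + 2²·23.5² + 2·[2·2.9·12·0.15 + 2·2.9·23.5·0.53 + 4·12·23.5·0.41] = 2793.41 + 1090.32 = 3883.73.
With uncorrelated errors the cross-covariances are all true-score covariance, so they carry over unchanged; only the diagonal terms shrink to ρᵢσᵢ².
True-score variance = [2.9²·0.72 + 2²·12²·0.63 + 2²·23.5²·0.80] + 1090.32 = 2136.14 + 1090.32 = 3226.45.
Reliability = 3226.45 / 3883.73 = 0.831.

0.831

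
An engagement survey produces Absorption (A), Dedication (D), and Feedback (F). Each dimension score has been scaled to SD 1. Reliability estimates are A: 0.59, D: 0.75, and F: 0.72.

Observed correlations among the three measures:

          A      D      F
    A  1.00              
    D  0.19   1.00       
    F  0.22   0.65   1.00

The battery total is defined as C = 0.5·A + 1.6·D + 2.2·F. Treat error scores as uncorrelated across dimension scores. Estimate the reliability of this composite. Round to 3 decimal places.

0.839

Var(C) = 0.5² + 1.6² + 2.2² + 2·[0.8·0.19 + 1.1·0.22 + 3.52·0.65] = 7.65 + 5.364 = 13.014.
Because errors are independent across components, Cov(Tᵢ,Tⱼ) = Cov(Xᵢ,Xⱼ); the off-diagonal part of the true-score variance is the same as above.
True-score variance = [0.5²·0.59 + 1.6²·0.75 + 2.2²·0.72] + 5.364 = 5.5523 + 5.364 = 10.9163.
Reliability = 10.9163 / 13.014 = 0.839.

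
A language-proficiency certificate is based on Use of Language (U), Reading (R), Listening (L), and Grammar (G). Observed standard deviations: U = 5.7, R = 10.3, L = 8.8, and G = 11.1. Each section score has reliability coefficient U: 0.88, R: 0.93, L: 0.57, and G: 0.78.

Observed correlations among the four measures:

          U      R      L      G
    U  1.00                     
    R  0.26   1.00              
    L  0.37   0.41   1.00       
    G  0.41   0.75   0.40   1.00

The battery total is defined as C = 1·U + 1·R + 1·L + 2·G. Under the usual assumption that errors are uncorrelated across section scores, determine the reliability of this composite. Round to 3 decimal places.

0.895

Var(C) = 5.7² + 10.3² + 8.8² + 2²·11.1² + 2·[5.7·10.3·0.26 + 5.7·8.8·0.37 + 2·5.7·11.1·0.41 + 10.3·8.8·0.41 + 2·10.3·11.1·0.75 + 2·8.8·11.1·0.40] = 708.86 + 745.013 = 1453.87.
Because errors are independent across components, Cov(Tᵢ,Tⱼ) = Cov(Xᵢ,Xⱼ); the off-diagonal part of the true-score variance is the same as above.
True-score variance = [5.7²·0.88 + 10.3²·0.93 + 8.8²·0.57 + 2²·11.1²·0.78] + 745.013 = 555.811 + 745.013 = 1300.82.
Reliability = 1300.82 / 1453.87 = 0.895.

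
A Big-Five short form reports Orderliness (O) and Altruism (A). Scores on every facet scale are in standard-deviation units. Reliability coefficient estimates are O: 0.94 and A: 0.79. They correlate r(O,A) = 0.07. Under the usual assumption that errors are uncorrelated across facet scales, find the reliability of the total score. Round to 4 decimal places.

0.8738

Var(O+A) = 2 + 2·[0.07] = 2 + 0.14 = 2.14.
Under uncorrelated errors the observed covariances equal the true-score covariances, so only the own-variance terms attenuate.
True-score variance = [0.94 + 0.79] + 0.14 = 1.73 + 0.14 = 1.87.
Reliability = 1.87 / 2.14 = 0.8738.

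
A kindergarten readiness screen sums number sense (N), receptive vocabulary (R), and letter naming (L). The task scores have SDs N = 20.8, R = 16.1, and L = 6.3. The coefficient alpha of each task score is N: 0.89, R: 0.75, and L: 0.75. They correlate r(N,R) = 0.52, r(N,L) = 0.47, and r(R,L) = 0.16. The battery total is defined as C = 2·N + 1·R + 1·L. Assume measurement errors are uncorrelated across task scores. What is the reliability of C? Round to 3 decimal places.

0.912

Var(C) = 2²·20.8² + 16.1² + 6.3² + 2·[2·20.8·16.1·0.52 + 2·20.8·6.3·0.47 + 16.1·6.3·0.16] = 2029.46 + 975.363 = 3004.82.
With uncorrelated errors the cross-covariances are all true-score covariance, so they carry over unchanged; only the diagonal terms shrink to ρᵢσᵢ².
True-score variance = [2²·20.8²·0.89 + 16.1²·0.75 + 6.3²·0.75] + 975.363 = 1764.37 + 975.363 = 2739.74.
Reliability = 2739.74 / 3004.82 = 0.912.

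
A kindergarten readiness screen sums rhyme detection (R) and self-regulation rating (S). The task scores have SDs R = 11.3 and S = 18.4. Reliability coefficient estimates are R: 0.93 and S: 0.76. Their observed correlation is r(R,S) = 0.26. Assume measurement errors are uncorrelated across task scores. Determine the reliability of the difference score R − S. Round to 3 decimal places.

0.748

Var(R−S) = 11.3² + 18.4² − 2·11.3·18.4·0.26 = 466.25 − 108.118 = 358.132.
With uncorrelated errors the cross-covariances are all true-score covariance, so they carry over unchanged; only the diagonal terms shrink to ρᵢσᵢ².
True-score variance = [11.3²·0.93 + 18.4²·0.76] − 108.118 = 376.057 − 108.118 = 267.939.
Reliability = 267.939 / 358.132 = 0.748.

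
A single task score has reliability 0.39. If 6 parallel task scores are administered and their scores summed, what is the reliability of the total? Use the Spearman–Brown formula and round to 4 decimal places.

0.7932

ρ_k = kρ / (1 + (k−1)ρ) = 6·0.39 / (1 + 5·0.39) = 2.340 / 2.950 = 0.7932.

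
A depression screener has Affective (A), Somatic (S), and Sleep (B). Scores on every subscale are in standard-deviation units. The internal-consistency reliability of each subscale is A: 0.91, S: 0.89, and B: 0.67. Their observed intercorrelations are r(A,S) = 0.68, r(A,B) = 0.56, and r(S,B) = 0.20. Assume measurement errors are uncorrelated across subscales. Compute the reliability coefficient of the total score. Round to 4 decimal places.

Var(A+S+B) = 3 + 2·[0.68 + 0.56 + 0.20] = 3 + 2.88 = 5.88.
With uncorrelated errors the cross-covariances are all true-score covariance, so they carry over unchanged; only the diagonal terms shrink to ρᵢσᵢ².
True-score variance = [0.91 + 0.89 + 0.67] + 2.88 = 2.47 + 2.88 = 5.35.
Reliability = 5.35 / 5.88 = 0.9099.

0.9099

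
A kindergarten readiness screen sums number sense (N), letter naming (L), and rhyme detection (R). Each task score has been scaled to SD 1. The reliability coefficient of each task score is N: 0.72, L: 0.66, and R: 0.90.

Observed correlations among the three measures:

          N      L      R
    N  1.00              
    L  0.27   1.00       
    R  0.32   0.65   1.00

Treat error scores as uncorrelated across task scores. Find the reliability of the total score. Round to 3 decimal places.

Var(N+L+R) = 3 + 2·[0.27 + 0.32 + 0.65] = 3 + 2.48 = 5.48.
Because errors are independent across components, Cov(Tᵢ,Tⱼ) = Cov(Xᵢ,Xⱼ); the off-diagonal part of the true-score variance is the same as above.
True-score variance = [0.72 + 0.66 + 0.90] + 2.48 = 2.28 + 2.48 = 4.76.
Reliability = 4.76 / 5.48 = 0.869.

0.869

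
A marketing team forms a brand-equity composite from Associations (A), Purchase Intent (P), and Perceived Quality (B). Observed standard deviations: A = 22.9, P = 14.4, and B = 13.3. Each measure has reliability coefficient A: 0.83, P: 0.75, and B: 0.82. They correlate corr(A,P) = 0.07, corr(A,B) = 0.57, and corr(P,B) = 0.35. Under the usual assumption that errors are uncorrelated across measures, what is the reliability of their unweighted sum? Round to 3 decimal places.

0.880

Var(A+P+B) = 22.9² + 14.4² + 13.3² + 2·[22.9·14.4·0.07 + 22.9·13.3·0.57 + 14.4·13.3·0.35] = 908.66 + 527.44 = 1436.1.
With uncorrelated errors the cross-covariances are all true-score covariance, so they carry over unchanged; only the diagonal terms shrink to ρᵢσᵢ².
True-score variance = [22.9²·0.83 + 14.4²·0.75 + 13.3²·0.82] + 527.44 = 735.83 + 527.44 = 1263.27.
Reliability = 1263.27 / 1436.1 = 0.880.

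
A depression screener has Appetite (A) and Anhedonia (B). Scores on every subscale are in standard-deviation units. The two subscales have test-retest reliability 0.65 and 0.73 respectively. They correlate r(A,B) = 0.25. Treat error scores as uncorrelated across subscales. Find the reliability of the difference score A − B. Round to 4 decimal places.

0.5867

Var(A−B) = 1 + 1 − 2·0.25 = 2 − 0.5 = 1.5.
With uncorrelated errors the cross-covariances are all true-score covariance, so they carry over unchanged; only the diagonal terms shrink to ρᵢσᵢ².
True-score variance = [0.65 + 0.73] − 0.5 = 1.38 − 0.5 = 0.88.
Reliability = 0.88 / 1.5 = 0.5867.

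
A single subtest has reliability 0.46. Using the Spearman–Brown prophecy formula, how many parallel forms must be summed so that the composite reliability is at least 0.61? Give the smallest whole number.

2

k ≥ ρ*(1−ρ₁)/(ρ₁(1−ρ*)) = 0.61·0.54 / (0.46·0.39) = 1.836.
Smallest integer k = 2.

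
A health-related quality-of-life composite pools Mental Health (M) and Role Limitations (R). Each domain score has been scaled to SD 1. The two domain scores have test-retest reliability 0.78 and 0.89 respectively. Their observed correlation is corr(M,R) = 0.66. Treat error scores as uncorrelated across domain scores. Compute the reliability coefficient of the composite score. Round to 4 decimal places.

0.9006

Var(M+R) = 2 + 2·[0.66] = 2 + 1.32 = 3.32.
Under uncorrelated errors the observed covariances equal the true-score covariances, so only the own-variance terms attenuate.
True-score variance = [0.78 + 0.89] + 1.32 = 1.67 + 1.32 = 2.99.
Reliability = 2.99 / 3.32 = 0.9006.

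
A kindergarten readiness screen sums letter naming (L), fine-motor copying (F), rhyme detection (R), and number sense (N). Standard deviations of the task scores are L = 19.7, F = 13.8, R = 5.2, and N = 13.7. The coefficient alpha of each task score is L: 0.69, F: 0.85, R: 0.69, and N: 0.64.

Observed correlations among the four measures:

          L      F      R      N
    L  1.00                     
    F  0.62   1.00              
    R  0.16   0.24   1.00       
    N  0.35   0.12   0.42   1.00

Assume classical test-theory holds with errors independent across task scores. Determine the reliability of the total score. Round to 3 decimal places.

0.849

Var(L+F+R+N) = 19.7² + 13.8² + 5.2² + 13.7² + 2·[19.7·13.8·0.62 + 19.7·5.2·0.16 + 19.7·13.7·0.35 + 13.8·5.2·0.24 + 13.8·13.7·0.12 + 5.2·13.7·0.42] = 793.26 + 698.471 = 1491.73.
With uncorrelated errors the cross-covariances are all true-score covariance, so they carry over unchanged; only the diagonal terms shrink to ρᵢσᵢ².
True-score variance = [19.7²·0.69 + 13.8²·0.85 + 5.2²·0.69 + 13.7²·0.64] + 698.471 = 568.435 + 698.471 = 1266.91.
Reliability = 1266.91 / 1491.73 = 0.849.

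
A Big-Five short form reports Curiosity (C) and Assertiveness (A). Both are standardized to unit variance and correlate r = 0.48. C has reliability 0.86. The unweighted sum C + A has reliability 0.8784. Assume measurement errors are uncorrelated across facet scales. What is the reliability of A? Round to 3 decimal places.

Var(C+A) = 2 + 2·0.48 = 2.960.
True-score variance = ρ_C + ρ_A + 2·0.48, so 0.8784 = (0.86 + ρ_A + 0.96) / 2.960.
ρ_A = 0.8784·2.960 − 0.86 − 0.96 = 0.780.

0.780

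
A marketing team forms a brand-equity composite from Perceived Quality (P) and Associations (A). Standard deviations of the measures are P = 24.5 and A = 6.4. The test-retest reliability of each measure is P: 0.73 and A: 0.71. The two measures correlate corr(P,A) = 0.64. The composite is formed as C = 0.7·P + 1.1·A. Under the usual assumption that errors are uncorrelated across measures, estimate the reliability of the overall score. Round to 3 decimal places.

0.812

Var(C) = 0.7²·24.5² + 1.1²·6.4² + 2·[0.77·24.5·6.4·0.64] = 343.684 + 154.542 = 498.226.
Under uncorrelated errors the observed covariances equal the true-score covariances, so only the own-variance terms attenuate.
True-score variance = [0.7²·24.5²·0.73 + 1.1²·6.4²·0.71] + 154.542 = 249.898 + 154.542 = 404.44.
Reliability = 404.44 / 498.226 = 0.812.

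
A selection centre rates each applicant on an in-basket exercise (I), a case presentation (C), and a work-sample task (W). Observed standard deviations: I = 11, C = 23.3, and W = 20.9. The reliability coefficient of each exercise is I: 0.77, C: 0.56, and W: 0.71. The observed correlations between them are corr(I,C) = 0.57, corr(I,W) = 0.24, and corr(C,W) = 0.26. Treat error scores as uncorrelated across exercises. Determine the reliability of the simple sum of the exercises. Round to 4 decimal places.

Var(I+C+W) = 11² + 23.3² + 20.9² + 2·[11·23.3·0.57 + 11·20.9·0.24 + 23.3·20.9·0.26] = 1100.7 + 655.758 = 1756.46.
With uncorrelated errors the cross-covariances are all true-score covariance, so they carry over unchanged; only the diagonal terms shrink to ρᵢσᵢ².
True-score variance = [11²·0.77 + 23.3²·0.56 + 20.9²·0.71] + 655.758 = 707.323 + 655.758 = 1363.08.
Reliability = 1363.08 / 1756.46 = 0.7760.

0.7760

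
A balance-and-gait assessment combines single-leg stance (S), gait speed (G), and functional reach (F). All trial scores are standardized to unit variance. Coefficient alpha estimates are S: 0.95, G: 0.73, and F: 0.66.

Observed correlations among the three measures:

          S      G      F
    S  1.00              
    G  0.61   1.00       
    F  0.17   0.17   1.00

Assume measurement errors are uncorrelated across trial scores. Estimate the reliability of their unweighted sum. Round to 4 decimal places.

0.8653

Var(S+G+F) = 3 + 2·[0.61 + 0.17 + 0.17] = 3 + 1.9 = 4.9.
With uncorrelated errors the cross-covariances are all true-score covariance, so they carry over unchanged; only the diagonal terms shrink to ρᵢσᵢ².
True-score variance = [0.95 + 0.73 + 0.66] + 1.9 = 2.34 + 1.9 = 4.24.
Reliability = 4.24 / 4.9 = 0.8653.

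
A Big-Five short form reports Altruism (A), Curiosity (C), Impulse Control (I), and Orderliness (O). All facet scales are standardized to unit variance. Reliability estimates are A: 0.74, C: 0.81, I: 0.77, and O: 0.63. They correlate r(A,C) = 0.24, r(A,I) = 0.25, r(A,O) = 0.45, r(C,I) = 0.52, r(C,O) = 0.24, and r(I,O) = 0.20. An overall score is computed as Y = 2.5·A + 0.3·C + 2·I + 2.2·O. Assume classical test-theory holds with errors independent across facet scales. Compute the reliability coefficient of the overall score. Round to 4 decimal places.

Var(Y) = 2.5² + 0.3² + 2² + 2.2² + 2·[0.75·0.24 + 5·0.25 + 5.5·0.45 + 0.6·0.52 + 0.66·0.24 + 4.4·0.20] = 15.18 + 10.5108 = 25.6908.
Under uncorrelated errors the observed covariances equal the true-score covariances, so only the own-variance terms attenuate.
True-score variance = [2.5²·0.74 + 0.3²·0.81 + 2²·0.77 + 2.2²·0.63] + 10.5108 = 10.8271 + 10.5108 = 21.3379.
Reliability = 21.3379 / 25.6908 = 0.8306.

0.8306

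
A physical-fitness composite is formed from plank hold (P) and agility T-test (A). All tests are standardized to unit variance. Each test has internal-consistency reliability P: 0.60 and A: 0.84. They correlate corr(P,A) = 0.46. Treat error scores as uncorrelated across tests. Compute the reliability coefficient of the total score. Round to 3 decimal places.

0.808

Var(P+A) = 2 + 2·[0.46] = 2 + 0.92 = 2.92.
Because errors are independent across components, Cov(Tᵢ,Tⱼ) = Cov(Xᵢ,Xⱼ); the off-diagonal part of the true-score variance is the same as above.
True-score variance = [0.60 + 0.84] + 0.92 = 1.44 + 0.92 = 2.36.
Reliability = 2.36 / 2.92 = 0.808.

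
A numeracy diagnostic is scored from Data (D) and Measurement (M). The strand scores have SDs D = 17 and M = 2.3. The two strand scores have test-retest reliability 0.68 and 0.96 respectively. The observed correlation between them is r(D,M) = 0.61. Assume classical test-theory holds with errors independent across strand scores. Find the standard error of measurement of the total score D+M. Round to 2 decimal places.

9.63

Var(total) = 294.29 + 47.702 = 341.992.
True-score variance = 201.598 + 47.702 = 249.3, so reliability = 0.7290.
Error variance = 341.992 − 249.3 = 92.6916; SEM = √92.6916 = 9.63.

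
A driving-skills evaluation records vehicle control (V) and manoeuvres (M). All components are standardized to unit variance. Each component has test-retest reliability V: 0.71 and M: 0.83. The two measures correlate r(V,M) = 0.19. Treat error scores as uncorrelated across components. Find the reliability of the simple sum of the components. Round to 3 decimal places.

Var(V+M) = 2 + 2·[0.19] = 2 + 0.38 = 2.38.
Under uncorrelated errors the observed covariances equal the true-score covariances, so only the own-variance terms attenuate.
True-score variance = [0.71 + 0.83] + 0.38 = 1.54 + 0.38 = 1.92.
Reliability = 1.92 / 2.38 = 0.807.

0.807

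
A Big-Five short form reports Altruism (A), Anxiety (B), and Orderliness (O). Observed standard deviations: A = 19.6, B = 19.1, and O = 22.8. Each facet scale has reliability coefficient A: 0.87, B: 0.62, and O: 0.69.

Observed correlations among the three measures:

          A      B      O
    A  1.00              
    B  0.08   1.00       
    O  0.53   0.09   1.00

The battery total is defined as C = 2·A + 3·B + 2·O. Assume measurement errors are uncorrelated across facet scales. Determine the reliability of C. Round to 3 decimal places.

Var(C) = 2²·19.6² + 3²·19.1² + 2²·22.8² + 2·[6·19.6·19.1·0.08 + 4·19.6·22.8·0.53 + 6·19.1·22.8·0.09] = 6899.29 + 2724.48 = 9623.77.
Under uncorrelated errors the observed covariances equal the true-score covariances, so only the own-variance terms attenuate.
True-score variance = [2²·19.6²·0.87 + 3²·19.1²·0.62 + 2²·22.8²·0.69] + 2724.48 = 4807.28 + 2724.48 = 7531.75.
Reliability = 7531.75 / 9623.77 = 0.783.

0.783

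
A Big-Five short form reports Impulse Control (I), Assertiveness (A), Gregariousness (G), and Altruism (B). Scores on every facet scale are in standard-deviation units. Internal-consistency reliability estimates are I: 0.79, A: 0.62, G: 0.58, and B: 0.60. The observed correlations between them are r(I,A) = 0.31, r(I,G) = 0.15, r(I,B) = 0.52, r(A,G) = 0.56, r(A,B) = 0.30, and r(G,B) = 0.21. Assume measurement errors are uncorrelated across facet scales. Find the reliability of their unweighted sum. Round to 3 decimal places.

Var(I+A+G+B) = 4 + 2·[0.31 + 0.15 + 0.52 + 0.56 + 0.30 + 0.21] = 4 + 4.1 = 8.1.
Under uncorrelated errors the observed covariances equal the true-score covariances, so only the own-variance terms attenuate.
True-score variance = [0.79 + 0.62 + 0.58 + 0.60] + 4.1 = 2.59 + 4.1 = 6.69.
Reliability = 6.69 / 8.1 = 0.826.

0.826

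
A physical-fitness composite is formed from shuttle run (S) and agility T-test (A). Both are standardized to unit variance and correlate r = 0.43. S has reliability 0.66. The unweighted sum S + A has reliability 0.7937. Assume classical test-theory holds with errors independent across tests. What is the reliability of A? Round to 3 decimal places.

0.750

Var(S+A) = 2 + 2·0.43 = 2.860.
True-score variance = ρ_S + ρ_A + 2·0.43, so 0.7937 = (0.66 + ρ_A + 0.86) / 2.860.
ρ_A = 0.7937·2.860 − 0.66 − 0.86 = 0.750.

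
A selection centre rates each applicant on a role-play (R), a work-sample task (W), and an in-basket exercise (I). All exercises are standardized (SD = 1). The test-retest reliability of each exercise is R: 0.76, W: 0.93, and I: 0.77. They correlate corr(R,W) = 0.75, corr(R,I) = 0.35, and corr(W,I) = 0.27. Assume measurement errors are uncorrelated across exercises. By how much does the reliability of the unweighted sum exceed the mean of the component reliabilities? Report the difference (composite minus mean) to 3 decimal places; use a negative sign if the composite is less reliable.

0.086

Var(sum) = 3 + 2.74 = 5.74; true-score variance = 2.46 + 2.74 = 5.2; composite reliability = 0.9059.
Mean component reliability = 0.8200.
Difference = 0.9059 − 0.8200 = 0.086.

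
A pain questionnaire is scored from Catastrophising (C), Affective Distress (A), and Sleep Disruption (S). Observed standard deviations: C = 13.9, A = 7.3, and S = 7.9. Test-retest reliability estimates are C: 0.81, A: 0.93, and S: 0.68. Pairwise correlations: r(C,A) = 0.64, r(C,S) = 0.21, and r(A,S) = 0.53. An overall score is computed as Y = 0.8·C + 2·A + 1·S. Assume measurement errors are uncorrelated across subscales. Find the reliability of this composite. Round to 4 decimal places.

0.9238

Var(Y) = 0.8²·13.9² + 2²·7.3² + 7.9² + 2·[1.6·13.9·7.3·0.64 + 0.8·13.9·7.9·0.21 + 2·7.3·7.9·0.53] = 399.224 + 366.967 = 766.192.
Because errors are independent across components, Cov(Tᵢ,Tⱼ) = Cov(Xᵢ,Xⱼ); the off-diagonal part of the true-score variance is the same as above.
True-score variance = [0.8²·13.9²·0.81 + 2²·7.3²·0.93 + 7.9²·0.68] + 366.967 = 340.838 + 366.967 = 707.805.
Reliability = 707.805 / 766.192 = 0.9238.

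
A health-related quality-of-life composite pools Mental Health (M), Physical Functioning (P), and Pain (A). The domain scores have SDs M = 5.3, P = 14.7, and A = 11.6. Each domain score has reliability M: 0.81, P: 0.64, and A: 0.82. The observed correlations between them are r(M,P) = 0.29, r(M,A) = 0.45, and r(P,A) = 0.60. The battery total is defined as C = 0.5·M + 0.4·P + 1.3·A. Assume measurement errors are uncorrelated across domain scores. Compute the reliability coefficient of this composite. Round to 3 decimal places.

Var(C) = 0.5²·5.3² + 0.4²·14.7² + 1.3²·11.6² + 2·[0.2·5.3·14.7·0.29 + 0.65·5.3·11.6·0.45 + 0.52·14.7·11.6·0.60] = 269.003 + 151.408 = 420.411.
Under uncorrelated errors the observed covariances equal the true-score covariances, so only the own-variance terms attenuate.
True-score variance = [0.5²·5.3²·0.81 + 0.4²·14.7²·0.64 + 1.3²·11.6²·0.82] + 151.408 = 214.289 + 151.408 = 365.697.
Reliability = 365.697 / 420.411 = 0.870.

0.870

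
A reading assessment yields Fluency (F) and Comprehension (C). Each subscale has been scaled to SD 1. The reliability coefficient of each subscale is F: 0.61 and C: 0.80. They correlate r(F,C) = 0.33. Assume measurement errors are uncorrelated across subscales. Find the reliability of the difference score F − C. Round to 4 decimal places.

0.5597

Var(F−C) = 1 + 1 − 2·0.33 = 2 − 0.66 = 1.34.
Because errors are independent across components, Cov(Tᵢ,Tⱼ) = Cov(Xᵢ,Xⱼ); the off-diagonal part of the true-score variance is the same as above.
True-score variance = [0.61 + 0.80] − 0.66 = 1.41 − 0.66 = 0.75.
Reliability = 0.75 / 1.34 = 0.5597.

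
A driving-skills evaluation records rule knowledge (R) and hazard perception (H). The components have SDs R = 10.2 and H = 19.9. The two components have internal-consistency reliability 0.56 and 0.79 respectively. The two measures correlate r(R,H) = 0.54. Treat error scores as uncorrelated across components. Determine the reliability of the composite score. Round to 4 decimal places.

0.8207

Var(R+H) = 10.2² + 19.9² + 2·[10.2·19.9·0.54] = 500.05 + 219.218 = 719.268.
Under uncorrelated errors the observed covariances equal the true-score covariances, so only the own-variance terms attenuate.
True-score variance = [10.2²·0.56 + 19.9²·0.79] + 219.218 = 371.11 + 219.218 = 590.329.
Reliability = 590.329 / 719.268 = 0.8207.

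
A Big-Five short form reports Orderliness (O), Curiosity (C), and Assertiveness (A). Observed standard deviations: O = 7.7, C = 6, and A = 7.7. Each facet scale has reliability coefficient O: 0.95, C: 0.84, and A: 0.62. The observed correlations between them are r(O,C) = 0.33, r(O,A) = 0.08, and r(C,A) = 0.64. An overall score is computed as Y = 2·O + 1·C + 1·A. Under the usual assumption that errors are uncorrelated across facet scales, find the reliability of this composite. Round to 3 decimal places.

0.915

Var(Y) = 2²·7.7² + 6² + 7.7² + 2·[2·7.7·6·0.33 + 2·7.7·7.7·0.08 + 6·7.7·0.64] = 332.45 + 139.093 = 471.543.
Under uncorrelated errors the observed covariances equal the true-score covariances, so only the own-variance terms attenuate.
True-score variance = [2²·7.7²·0.95 + 6²·0.84 + 7.7²·0.62] + 139.093 = 292.302 + 139.093 = 431.395.
Reliability = 431.395 / 471.543 = 0.915.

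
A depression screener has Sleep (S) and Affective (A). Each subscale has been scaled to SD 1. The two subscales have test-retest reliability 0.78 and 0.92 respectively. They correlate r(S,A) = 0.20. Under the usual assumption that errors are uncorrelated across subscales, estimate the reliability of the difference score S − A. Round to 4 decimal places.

Var(S−A) = 1 + 1 − 2·0.20 = 2 − 0.4 = 1.6.
Because errors are independent across components, Cov(Tᵢ,Tⱼ) = Cov(Xᵢ,Xⱼ); the off-diagonal part of the true-score variance is the same as above.
True-score variance = [0.78 + 0.92] − 0.4 = 1.7 − 0.4 = 1.3.
Reliability = 1.3 / 1.6 = 0.8125.

0.8125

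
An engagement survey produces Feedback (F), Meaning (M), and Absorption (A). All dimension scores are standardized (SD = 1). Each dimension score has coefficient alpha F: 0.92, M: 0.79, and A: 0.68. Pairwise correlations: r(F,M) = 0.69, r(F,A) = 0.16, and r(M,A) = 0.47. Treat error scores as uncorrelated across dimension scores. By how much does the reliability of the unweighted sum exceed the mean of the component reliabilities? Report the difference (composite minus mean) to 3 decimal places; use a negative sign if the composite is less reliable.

0.095

Var(sum) = 3 + 2.64 = 5.64; true-score variance = 2.39 + 2.64 = 5.03; composite reliability = 0.8918.
Mean component reliability = 0.7967.
Difference = 0.8918 − 0.7967 = 0.095.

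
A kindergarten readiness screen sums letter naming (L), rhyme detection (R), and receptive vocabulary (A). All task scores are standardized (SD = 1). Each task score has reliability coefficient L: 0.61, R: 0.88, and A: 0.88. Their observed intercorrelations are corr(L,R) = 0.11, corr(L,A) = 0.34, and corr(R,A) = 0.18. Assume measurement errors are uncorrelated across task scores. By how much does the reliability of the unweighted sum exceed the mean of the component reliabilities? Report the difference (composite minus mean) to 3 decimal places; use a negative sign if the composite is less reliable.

Var(sum) = 3 + 1.26 = 4.26; true-score variance = 2.37 + 1.26 = 3.63; composite reliability = 0.8521.
Mean component reliability = 0.7900.
Difference = 0.8521 − 0.7900 = 0.062.

0.062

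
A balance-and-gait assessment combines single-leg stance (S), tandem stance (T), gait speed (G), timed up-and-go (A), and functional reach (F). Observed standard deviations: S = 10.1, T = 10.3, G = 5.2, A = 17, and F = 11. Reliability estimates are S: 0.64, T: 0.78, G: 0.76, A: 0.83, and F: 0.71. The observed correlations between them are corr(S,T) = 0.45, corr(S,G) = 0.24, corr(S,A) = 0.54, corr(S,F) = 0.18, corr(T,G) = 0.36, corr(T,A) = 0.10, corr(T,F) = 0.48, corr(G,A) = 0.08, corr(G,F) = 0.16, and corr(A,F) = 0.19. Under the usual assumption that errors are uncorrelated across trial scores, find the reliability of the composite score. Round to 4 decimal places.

Var(S+T+G+A+F) = 10.1² + 10.3² + 5.2² + 17² + 11² + 2·[10.1·10.3·0.45 + 10.1·5.2·0.24 + 10.1·17·0.54 + 10.1·11·0.18 + 10.3·5.2·0.36 + 10.3·17·0.10 + 10.3·11·0.48 + 5.2·17·0.08 + 5.2·11·0.16 + 17·11·0.19] = 645.14 + 630.128 = 1275.27.
Under uncorrelated errors the observed covariances equal the true-score covariances, so only the own-variance terms attenuate.
True-score variance = [10.1²·0.64 + 10.3²·0.78 + 5.2²·0.76 + 17²·0.83 + 11²·0.71] + 630.128 = 494.367 + 630.128 = 1124.49.
Reliability = 1124.49 / 1275.27 = 0.8818.

0.8818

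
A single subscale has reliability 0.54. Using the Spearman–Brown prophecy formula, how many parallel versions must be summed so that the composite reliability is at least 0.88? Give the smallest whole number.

k ≥ ρ*(1−ρ₁)/(ρ₁(1−ρ*)) = 0.88·0.46 / (0.54·0.12) = 6.247.
Smallest integer k = 7.

7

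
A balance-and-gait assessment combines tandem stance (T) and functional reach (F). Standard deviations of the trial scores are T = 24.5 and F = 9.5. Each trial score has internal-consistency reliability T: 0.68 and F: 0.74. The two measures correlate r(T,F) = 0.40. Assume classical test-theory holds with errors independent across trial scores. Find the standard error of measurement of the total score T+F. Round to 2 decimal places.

Var(total) = 690.5 + 186.2 = 876.7.
True-score variance = 474.955 + 186.2 = 661.155, so reliability = 0.7541.
Error variance = 876.7 − 661.155 = 215.545; SEM = √215.545 = 14.68.

14.68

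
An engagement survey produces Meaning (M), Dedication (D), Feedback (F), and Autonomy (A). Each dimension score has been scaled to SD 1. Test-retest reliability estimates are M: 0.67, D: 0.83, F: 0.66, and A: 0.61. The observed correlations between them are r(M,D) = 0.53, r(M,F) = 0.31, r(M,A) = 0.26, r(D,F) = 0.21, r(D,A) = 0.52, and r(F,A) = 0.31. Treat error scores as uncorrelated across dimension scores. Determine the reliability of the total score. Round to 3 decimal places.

0.851

Var(M+D+F+A) = 4 + 2·[0.53 + 0.31 + 0.26 + 0.21 + 0.52 + 0.31] = 4 + 4.28 = 8.28.
Under uncorrelated errors the observed covariances equal the true-score covariances, so only the own-variance terms attenuate.
True-score variance = [0.67 + 0.83 + 0.66 + 0.61] + 4.28 = 2.77 + 4.28 = 7.05.
Reliability = 7.05 / 8.28 = 0.851.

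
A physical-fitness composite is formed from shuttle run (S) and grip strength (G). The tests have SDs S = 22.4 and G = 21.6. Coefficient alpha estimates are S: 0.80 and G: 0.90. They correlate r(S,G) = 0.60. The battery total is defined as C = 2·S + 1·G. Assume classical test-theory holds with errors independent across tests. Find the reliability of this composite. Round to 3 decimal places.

0.877

Var(C) = 2²·22.4² + 21.6² + 2·[2·22.4·21.6·0.60] = 2473.6 + 1161.22 = 3634.82.
Because errors are independent across components, Cov(Tᵢ,Tⱼ) = Cov(Xᵢ,Xⱼ); the off-diagonal part of the true-score variance is the same as above.
True-score variance = [2²·22.4²·0.80 + 21.6²·0.90] + 1161.22 = 2025.54 + 1161.22 = 3186.75.
Reliability = 3186.75 / 3634.82 = 0.877.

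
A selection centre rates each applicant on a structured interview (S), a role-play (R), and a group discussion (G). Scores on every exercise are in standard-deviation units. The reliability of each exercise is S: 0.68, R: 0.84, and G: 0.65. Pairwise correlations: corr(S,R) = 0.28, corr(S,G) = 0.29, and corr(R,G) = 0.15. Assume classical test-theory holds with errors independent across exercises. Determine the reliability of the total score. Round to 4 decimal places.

Var(S+R+G) = 3 + 2·[0.28 + 0.29 + 0.15] = 3 + 1.44 = 4.44.
Because errors are independent across components, Cov(Tᵢ,Tⱼ) = Cov(Xᵢ,Xⱼ); the off-diagonal part of the true-score variance is the same as above.
True-score variance = [0.68 + 0.84 + 0.65] + 1.44 = 2.17 + 1.44 = 3.61.
Reliability = 3.61 / 4.44 = 0.8131.

0.8131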